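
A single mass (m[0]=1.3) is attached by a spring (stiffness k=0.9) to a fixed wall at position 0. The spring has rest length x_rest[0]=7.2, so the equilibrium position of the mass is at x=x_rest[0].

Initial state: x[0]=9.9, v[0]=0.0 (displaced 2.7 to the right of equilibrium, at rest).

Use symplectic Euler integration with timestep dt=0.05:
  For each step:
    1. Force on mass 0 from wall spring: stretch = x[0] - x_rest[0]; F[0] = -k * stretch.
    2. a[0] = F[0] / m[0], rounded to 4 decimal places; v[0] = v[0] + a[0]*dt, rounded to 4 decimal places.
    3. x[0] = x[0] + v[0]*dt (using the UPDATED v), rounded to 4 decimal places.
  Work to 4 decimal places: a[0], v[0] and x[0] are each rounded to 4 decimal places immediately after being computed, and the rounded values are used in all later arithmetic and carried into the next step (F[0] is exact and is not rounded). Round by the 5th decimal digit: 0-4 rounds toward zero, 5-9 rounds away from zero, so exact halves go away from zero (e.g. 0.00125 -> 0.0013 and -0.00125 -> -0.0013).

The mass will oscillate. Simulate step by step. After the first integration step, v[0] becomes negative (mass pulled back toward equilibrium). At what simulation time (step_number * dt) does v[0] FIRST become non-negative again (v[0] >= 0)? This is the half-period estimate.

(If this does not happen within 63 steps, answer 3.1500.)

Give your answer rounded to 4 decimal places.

Answer: 3.1500

Derivation:
Step 0: x=[9.9000] v=[0.0000]
Step 1: x=[9.8953] v=[-0.0935]
Step 2: x=[9.8860] v=[-0.1868]
Step 3: x=[9.8720] v=[-0.2798]
Step 4: x=[9.8534] v=[-0.3723]
Step 5: x=[9.8302] v=[-0.4642]
Step 6: x=[9.8024] v=[-0.5552]
Step 7: x=[9.7701] v=[-0.6453]
Step 8: x=[9.7334] v=[-0.7343]
Step 9: x=[9.6923] v=[-0.8220]
Step 10: x=[9.6469] v=[-0.9083]
Step 11: x=[9.5973] v=[-0.9930]
Step 12: x=[9.5435] v=[-1.0760]
Step 13: x=[9.4856] v=[-1.1571]
Step 14: x=[9.4238] v=[-1.2362]
Step 15: x=[9.3581] v=[-1.3132]
Step 16: x=[9.2887] v=[-1.3879]
Step 17: x=[9.2157] v=[-1.4602]
Step 18: x=[9.1392] v=[-1.5300]
Step 19: x=[9.0593] v=[-1.5971]
Step 20: x=[8.9762] v=[-1.6615]
Step 21: x=[8.8901] v=[-1.7230]
Step 22: x=[8.8010] v=[-1.7815]
Step 23: x=[8.7092] v=[-1.8369]
Step 24: x=[8.6147] v=[-1.8891]
Step 25: x=[8.5178] v=[-1.9381]
Step 26: x=[8.4186] v=[-1.9837]
Step 27: x=[8.3173] v=[-2.0259]
Step 28: x=[8.2141] v=[-2.0646]
Step 29: x=[8.1091] v=[-2.0997]
Step 30: x=[8.0025] v=[-2.1312]
Step 31: x=[7.8946] v=[-2.1590]
Step 32: x=[7.7855] v=[-2.1830]
Step 33: x=[7.6753] v=[-2.2033]
Step 34: x=[7.5643] v=[-2.2198]
Step 35: x=[7.4527] v=[-2.2324]
Step 36: x=[7.3406] v=[-2.2411]
Step 37: x=[7.2283] v=[-2.2460]
Step 38: x=[7.1160] v=[-2.2470]
Step 39: x=[7.0038] v=[-2.2441]
Step 40: x=[6.8919] v=[-2.2373]
Step 41: x=[6.7806] v=[-2.2266]
Step 42: x=[6.6700] v=[-2.2121]
Step 43: x=[6.5603] v=[-2.1938]
Step 44: x=[6.4517] v=[-2.1717]
Step 45: x=[6.3444] v=[-2.1458]
Step 46: x=[6.2386] v=[-2.1162]
Step 47: x=[6.1345] v=[-2.0829]
Step 48: x=[6.0322] v=[-2.0460]
Step 49: x=[5.9319] v=[-2.0056]
Step 50: x=[5.8338] v=[-1.9617]
Step 51: x=[5.7381] v=[-1.9144]
Step 52: x=[5.6449] v=[-1.8638]
Step 53: x=[5.5544] v=[-1.8100]
Step 54: x=[5.4668] v=[-1.7530]
Step 55: x=[5.3822] v=[-1.6930]
Step 56: x=[5.3007] v=[-1.6301]
Step 57: x=[5.2225] v=[-1.5644]
Step 58: x=[5.1477] v=[-1.4960]
Step 59: x=[5.0765] v=[-1.4250]
Step 60: x=[5.0089] v=[-1.3515]
Step 61: x=[4.9451] v=[-1.2757]
Step 62: x=[4.8852] v=[-1.1976]
Step 63: x=[4.8293] v=[-1.1175]
v[0] did not become non-negative within 63 steps; using fallback time=3.1500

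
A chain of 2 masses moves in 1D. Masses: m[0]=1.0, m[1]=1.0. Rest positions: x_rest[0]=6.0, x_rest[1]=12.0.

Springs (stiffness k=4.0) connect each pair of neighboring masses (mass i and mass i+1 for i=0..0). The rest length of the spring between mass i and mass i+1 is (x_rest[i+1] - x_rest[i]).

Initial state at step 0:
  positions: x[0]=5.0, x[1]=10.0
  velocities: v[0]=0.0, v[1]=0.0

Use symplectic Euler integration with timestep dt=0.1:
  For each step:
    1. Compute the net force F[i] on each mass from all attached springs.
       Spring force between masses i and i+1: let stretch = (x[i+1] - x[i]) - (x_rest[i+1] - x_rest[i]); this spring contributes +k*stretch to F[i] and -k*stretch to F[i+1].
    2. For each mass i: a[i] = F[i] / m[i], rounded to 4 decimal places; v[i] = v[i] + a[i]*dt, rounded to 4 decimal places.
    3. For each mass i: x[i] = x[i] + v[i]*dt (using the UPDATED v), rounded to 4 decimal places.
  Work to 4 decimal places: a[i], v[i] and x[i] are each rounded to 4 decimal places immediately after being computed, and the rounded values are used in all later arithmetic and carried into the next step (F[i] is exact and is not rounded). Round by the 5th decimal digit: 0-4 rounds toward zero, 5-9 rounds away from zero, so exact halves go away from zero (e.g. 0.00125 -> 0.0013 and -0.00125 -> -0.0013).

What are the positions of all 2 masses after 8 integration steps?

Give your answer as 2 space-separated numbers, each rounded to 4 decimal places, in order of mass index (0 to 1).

Step 0: x=[5.0000 10.0000] v=[0.0000 0.0000]
Step 1: x=[4.9600 10.0400] v=[-0.4000 0.4000]
Step 2: x=[4.8832 10.1168] v=[-0.7680 0.7680]
Step 3: x=[4.7757 10.2243] v=[-1.0746 1.0746]
Step 4: x=[4.6462 10.3538] v=[-1.2952 1.2952]
Step 5: x=[4.5050 10.4950] v=[-1.4122 1.4122]
Step 6: x=[4.3634 10.6366] v=[-1.4162 1.4162]
Step 7: x=[4.2327 10.7673] v=[-1.3069 1.3069]
Step 8: x=[4.1234 10.8766] v=[-1.0931 1.0931]

Answer: 4.1234 10.8766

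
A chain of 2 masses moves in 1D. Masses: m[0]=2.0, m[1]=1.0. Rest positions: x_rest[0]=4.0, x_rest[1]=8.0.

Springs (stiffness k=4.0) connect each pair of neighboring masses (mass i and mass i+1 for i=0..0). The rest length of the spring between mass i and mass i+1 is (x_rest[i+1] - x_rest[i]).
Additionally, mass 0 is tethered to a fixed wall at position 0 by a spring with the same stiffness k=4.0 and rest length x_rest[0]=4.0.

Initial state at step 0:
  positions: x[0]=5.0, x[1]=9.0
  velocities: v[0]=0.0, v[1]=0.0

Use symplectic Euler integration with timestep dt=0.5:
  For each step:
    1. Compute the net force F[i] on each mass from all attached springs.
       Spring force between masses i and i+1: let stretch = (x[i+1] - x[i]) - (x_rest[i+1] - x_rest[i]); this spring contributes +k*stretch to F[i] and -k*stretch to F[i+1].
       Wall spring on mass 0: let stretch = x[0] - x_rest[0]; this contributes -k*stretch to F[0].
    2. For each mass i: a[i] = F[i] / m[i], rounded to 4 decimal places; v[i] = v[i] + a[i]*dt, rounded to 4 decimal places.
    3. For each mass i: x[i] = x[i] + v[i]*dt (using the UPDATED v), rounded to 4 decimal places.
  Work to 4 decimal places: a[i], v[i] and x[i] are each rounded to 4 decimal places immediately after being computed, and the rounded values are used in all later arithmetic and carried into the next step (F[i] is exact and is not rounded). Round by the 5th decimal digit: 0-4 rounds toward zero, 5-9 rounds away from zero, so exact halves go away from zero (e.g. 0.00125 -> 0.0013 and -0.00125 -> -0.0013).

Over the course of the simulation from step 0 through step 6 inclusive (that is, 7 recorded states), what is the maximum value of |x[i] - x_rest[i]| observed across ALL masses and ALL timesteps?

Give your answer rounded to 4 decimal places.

Answer: 1.2500

Derivation:
Step 0: x=[5.0000 9.0000] v=[0.0000 0.0000]
Step 1: x=[4.5000 9.0000] v=[-1.0000 0.0000]
Step 2: x=[4.0000 8.5000] v=[-1.0000 -1.0000]
Step 3: x=[3.7500 7.5000] v=[-0.5000 -2.0000]
Step 4: x=[3.5000 6.7500] v=[-0.5000 -1.5000]
Step 5: x=[3.1250 6.7500] v=[-0.7500 0.0000]
Step 6: x=[3.0000 7.1250] v=[-0.2500 0.7500]
Max displacement = 1.2500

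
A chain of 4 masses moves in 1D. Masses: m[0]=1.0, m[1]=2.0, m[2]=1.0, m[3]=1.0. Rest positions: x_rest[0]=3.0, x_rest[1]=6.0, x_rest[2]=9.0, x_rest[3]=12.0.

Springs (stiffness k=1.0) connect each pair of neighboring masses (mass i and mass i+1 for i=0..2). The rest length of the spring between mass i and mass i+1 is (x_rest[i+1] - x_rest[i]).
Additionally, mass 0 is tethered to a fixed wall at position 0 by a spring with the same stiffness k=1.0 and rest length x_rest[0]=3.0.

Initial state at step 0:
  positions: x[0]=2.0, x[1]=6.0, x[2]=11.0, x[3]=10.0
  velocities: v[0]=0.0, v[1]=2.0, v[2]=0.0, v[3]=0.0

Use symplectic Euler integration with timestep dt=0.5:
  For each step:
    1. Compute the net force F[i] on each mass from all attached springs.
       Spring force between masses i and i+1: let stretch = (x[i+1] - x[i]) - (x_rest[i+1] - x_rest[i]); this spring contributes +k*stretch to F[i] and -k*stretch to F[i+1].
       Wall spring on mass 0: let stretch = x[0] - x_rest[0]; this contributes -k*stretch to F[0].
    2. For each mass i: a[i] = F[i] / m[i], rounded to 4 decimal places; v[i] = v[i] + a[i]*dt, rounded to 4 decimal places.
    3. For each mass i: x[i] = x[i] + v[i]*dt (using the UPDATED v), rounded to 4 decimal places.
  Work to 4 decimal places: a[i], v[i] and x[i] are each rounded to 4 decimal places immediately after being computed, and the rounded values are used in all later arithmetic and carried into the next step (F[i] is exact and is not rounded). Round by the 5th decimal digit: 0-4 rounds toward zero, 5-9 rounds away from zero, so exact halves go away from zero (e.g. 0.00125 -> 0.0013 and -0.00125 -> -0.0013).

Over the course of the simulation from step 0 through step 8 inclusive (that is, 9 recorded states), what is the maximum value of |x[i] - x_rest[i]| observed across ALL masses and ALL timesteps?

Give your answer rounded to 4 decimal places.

Answer: 4.6612

Derivation:
Step 0: x=[2.0000 6.0000 11.0000 10.0000] v=[0.0000 2.0000 0.0000 0.0000]
Step 1: x=[2.5000 7.1250 9.5000 11.0000] v=[1.0000 2.2500 -3.0000 2.0000]
Step 2: x=[3.5313 7.9688 7.7813 12.3750] v=[2.0625 1.6875 -3.4375 2.7500]
Step 3: x=[4.7891 8.2345 7.2579 13.3516] v=[2.5156 0.5313 -1.0469 1.9532]
Step 4: x=[5.7110 7.9474 8.5021 13.5548] v=[1.8438 -0.5742 2.4883 0.4064]
Step 5: x=[5.7643 7.4501 10.8708 13.2448] v=[0.1065 -0.9947 4.7373 -0.6200]
Step 6: x=[4.7979 7.1696 12.9778 13.0913] v=[-1.9328 -0.5610 4.2140 -0.3070]
Step 7: x=[3.2250 7.3187 13.6612 13.6595] v=[-3.1459 0.2982 1.3667 1.1363]
Step 8: x=[1.8692 7.7489 12.7585 14.9781] v=[-2.7116 0.8604 -1.8054 2.6372]
Max displacement = 4.6612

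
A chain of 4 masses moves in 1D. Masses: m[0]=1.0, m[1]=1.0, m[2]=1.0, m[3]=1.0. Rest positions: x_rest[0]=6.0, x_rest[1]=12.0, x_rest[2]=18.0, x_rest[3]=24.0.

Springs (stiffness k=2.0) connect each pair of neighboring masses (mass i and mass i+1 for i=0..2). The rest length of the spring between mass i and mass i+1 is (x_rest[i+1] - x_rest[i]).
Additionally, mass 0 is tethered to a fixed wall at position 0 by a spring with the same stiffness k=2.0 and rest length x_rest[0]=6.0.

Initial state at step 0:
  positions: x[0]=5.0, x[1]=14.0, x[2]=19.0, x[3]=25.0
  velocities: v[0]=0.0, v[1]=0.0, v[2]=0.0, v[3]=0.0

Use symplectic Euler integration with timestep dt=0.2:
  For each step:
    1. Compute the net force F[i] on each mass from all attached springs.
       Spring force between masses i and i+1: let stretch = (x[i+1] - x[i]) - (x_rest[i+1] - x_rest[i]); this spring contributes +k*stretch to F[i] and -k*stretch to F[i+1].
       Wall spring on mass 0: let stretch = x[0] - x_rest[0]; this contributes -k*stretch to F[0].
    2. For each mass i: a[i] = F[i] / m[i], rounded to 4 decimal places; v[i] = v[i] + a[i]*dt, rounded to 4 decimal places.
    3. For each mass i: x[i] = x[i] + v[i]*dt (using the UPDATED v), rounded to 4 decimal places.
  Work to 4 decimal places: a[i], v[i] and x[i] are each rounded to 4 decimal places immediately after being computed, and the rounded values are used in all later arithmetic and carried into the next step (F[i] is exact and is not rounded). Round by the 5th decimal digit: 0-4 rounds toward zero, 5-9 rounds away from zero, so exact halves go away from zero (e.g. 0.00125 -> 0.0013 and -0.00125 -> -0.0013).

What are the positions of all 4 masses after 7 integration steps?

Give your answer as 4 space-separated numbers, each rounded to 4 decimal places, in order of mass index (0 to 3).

Step 0: x=[5.0000 14.0000 19.0000 25.0000] v=[0.0000 0.0000 0.0000 0.0000]
Step 1: x=[5.3200 13.6800 19.0800 25.0000] v=[1.6000 -1.6000 0.4000 0.0000]
Step 2: x=[5.8832 13.1232 19.2016 25.0064] v=[2.8160 -2.7840 0.6080 0.0320]
Step 3: x=[6.5549 12.4735 19.3013 25.0284] v=[3.3587 -3.2486 0.4986 0.1101]
Step 4: x=[7.1757 11.8965 19.3130 25.0723] v=[3.1042 -2.8849 0.0583 0.2193]
Step 5: x=[7.6001 11.5352 19.1921 25.1354] v=[2.1222 -1.8066 -0.6046 0.3156]
Step 6: x=[7.7313 11.4716 18.9341 25.2031] v=[0.6562 -0.3179 -1.2900 0.3383]
Step 7: x=[7.5433 11.7058 18.5806 25.2492] v=[-0.9402 1.1710 -1.7674 0.2307]

Answer: 7.5433 11.7058 18.5806 25.2492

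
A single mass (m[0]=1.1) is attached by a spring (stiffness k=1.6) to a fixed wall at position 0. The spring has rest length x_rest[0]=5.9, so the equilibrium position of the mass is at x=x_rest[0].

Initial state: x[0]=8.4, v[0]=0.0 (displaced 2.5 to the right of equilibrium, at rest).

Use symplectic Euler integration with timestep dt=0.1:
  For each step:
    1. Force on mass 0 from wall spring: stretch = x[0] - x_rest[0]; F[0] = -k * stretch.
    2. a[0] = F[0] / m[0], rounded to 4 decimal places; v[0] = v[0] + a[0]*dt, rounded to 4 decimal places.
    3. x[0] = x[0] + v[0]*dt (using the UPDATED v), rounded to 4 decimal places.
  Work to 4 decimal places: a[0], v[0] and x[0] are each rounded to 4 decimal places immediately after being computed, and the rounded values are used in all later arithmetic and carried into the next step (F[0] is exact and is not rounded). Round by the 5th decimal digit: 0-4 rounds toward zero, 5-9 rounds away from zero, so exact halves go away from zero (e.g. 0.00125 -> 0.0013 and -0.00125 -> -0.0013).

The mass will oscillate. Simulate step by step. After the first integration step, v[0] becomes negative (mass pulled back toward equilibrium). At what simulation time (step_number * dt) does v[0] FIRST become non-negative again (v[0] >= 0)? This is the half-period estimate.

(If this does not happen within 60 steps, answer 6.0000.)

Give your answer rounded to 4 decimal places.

Step 0: x=[8.4000] v=[0.0000]
Step 1: x=[8.3636] v=[-0.3636]
Step 2: x=[8.2914] v=[-0.7219]
Step 3: x=[8.1844] v=[-1.0697]
Step 4: x=[8.0442] v=[-1.4020]
Step 5: x=[7.8728] v=[-1.7139]
Step 6: x=[7.6727] v=[-2.0009]
Step 7: x=[7.4468] v=[-2.2588]
Step 8: x=[7.1984] v=[-2.4838]
Step 9: x=[6.9311] v=[-2.6727]
Step 10: x=[6.6488] v=[-2.8227]
Step 11: x=[6.3556] v=[-2.9316]
Step 12: x=[6.0558] v=[-2.9979]
Step 13: x=[5.7537] v=[-3.0206]
Step 14: x=[5.4538] v=[-2.9993]
Step 15: x=[5.1604] v=[-2.9344]
Step 16: x=[4.8777] v=[-2.8268]
Step 17: x=[4.6099] v=[-2.6781]
Step 18: x=[4.3609] v=[-2.4905]
Step 19: x=[4.1342] v=[-2.2666]
Step 20: x=[3.9332] v=[-2.0098]
Step 21: x=[3.7608] v=[-1.7237]
Step 22: x=[3.6196] v=[-1.4125]
Step 23: x=[3.5115] v=[-1.0808]
Step 24: x=[3.4382] v=[-0.7334]
Step 25: x=[3.4007] v=[-0.3753]
Step 26: x=[3.3995] v=[-0.0118]
Step 27: x=[3.4347] v=[0.3519]
First v>=0 after going negative at step 27, time=2.7000

Answer: 2.7000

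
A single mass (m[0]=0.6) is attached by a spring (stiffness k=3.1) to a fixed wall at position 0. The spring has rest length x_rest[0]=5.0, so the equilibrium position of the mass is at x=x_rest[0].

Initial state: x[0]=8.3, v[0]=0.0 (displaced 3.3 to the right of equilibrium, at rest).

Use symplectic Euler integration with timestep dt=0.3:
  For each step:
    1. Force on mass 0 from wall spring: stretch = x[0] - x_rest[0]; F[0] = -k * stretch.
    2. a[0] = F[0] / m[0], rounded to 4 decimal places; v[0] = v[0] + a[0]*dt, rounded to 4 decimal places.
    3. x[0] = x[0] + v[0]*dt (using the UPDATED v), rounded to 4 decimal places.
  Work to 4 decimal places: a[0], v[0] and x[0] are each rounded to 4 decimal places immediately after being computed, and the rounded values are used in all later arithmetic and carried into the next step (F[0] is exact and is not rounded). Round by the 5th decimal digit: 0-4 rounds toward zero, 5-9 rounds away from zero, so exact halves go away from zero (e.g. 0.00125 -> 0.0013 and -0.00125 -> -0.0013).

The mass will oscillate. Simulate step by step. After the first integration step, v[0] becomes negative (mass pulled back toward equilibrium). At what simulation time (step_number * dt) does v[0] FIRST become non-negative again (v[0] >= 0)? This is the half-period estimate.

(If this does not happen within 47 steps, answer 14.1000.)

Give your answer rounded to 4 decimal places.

Answer: 1.5000

Derivation:
Step 0: x=[8.3000] v=[0.0000]
Step 1: x=[6.7655] v=[-5.1150]
Step 2: x=[4.4101] v=[-7.8515]
Step 3: x=[2.3289] v=[-6.9372]
Step 4: x=[1.4898] v=[-2.7970]
Step 5: x=[2.2829] v=[2.6438]
First v>=0 after going negative at step 5, time=1.5000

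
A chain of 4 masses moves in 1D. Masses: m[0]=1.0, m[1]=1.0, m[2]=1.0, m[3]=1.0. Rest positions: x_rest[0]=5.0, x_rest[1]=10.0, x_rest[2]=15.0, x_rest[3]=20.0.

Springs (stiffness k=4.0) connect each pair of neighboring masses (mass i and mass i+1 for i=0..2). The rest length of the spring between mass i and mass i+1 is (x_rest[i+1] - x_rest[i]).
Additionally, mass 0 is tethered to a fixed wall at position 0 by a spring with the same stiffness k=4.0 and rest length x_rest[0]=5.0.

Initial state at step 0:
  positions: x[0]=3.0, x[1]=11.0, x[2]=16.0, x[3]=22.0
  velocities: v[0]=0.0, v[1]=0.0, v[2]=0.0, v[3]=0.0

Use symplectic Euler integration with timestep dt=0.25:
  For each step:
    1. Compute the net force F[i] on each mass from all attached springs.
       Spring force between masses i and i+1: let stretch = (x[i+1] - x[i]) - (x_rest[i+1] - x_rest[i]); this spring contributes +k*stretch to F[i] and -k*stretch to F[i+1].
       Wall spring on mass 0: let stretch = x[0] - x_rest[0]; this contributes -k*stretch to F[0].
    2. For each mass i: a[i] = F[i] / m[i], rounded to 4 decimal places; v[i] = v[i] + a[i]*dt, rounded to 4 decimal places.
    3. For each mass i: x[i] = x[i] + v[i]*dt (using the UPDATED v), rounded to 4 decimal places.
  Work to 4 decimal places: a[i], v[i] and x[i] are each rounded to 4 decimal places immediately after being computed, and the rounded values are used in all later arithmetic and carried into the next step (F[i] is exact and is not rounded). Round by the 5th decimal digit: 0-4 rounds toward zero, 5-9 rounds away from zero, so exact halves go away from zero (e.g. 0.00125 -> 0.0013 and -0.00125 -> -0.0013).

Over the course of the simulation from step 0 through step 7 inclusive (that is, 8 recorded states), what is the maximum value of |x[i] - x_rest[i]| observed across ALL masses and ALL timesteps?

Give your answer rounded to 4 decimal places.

Step 0: x=[3.0000 11.0000 16.0000 22.0000] v=[0.0000 0.0000 0.0000 0.0000]
Step 1: x=[4.2500 10.2500 16.2500 21.7500] v=[5.0000 -3.0000 1.0000 -1.0000]
Step 2: x=[5.9375 9.5000 16.3750 21.3750] v=[6.7500 -3.0000 0.5000 -1.5000]
Step 3: x=[7.0313 9.5781 16.0313 21.0000] v=[4.3750 0.3125 -1.3750 -1.5000]
Step 4: x=[7.0039 10.6328 15.3164 20.6328] v=[-0.1095 4.2189 -2.8595 -1.4687]
Step 5: x=[6.1328 11.9512 14.7597 20.1865] v=[-3.4845 5.2736 -2.2267 -1.7851]
Step 6: x=[5.1831 12.5171 14.8576 19.6335] v=[-3.7989 2.2637 0.3916 -2.2119]
Step 7: x=[4.7711 11.8347 15.5644 19.1366] v=[-1.6480 -2.7298 2.8270 -1.9878]
Max displacement = 2.5171

Answer: 2.5171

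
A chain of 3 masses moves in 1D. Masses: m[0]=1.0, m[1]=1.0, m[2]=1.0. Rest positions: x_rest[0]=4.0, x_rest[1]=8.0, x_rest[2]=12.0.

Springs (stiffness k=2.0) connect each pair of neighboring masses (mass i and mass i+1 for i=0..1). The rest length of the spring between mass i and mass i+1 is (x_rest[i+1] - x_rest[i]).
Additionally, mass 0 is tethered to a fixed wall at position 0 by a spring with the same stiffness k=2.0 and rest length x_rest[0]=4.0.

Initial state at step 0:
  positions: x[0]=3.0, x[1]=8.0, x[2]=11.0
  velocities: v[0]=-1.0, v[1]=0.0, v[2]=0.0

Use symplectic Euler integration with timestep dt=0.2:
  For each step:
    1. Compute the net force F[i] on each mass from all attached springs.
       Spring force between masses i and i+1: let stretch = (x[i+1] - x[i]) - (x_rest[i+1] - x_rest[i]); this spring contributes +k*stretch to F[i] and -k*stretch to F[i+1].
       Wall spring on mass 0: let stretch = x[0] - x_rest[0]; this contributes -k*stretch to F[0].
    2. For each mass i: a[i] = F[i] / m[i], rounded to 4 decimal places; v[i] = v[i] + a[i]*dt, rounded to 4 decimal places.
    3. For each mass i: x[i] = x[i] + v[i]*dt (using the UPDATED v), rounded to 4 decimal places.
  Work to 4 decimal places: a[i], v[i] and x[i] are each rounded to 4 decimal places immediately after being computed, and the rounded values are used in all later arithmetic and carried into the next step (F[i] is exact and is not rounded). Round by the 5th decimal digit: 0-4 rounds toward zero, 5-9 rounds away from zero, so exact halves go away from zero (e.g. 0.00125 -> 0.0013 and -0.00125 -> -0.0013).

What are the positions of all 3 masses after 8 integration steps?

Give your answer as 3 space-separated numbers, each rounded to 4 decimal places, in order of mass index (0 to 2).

Answer: 4.0025 7.0678 11.4529

Derivation:
Step 0: x=[3.0000 8.0000 11.0000] v=[-1.0000 0.0000 0.0000]
Step 1: x=[2.9600 7.8400 11.0800] v=[-0.2000 -0.8000 0.4000]
Step 2: x=[3.0736 7.5488 11.2208] v=[0.5680 -1.4560 0.7040]
Step 3: x=[3.2993 7.1933 11.3878] v=[1.1286 -1.7773 0.8352]
Step 4: x=[3.5726 6.8619 11.5393] v=[1.3665 -1.6571 0.7574]
Step 5: x=[3.8232 6.6415 11.6366] v=[1.2532 -1.1019 0.4864]
Step 6: x=[3.9934 6.5953 11.6543] v=[0.8512 -0.2312 0.0884]
Step 7: x=[4.0523 6.7456 11.5873] v=[0.2946 0.7516 -0.3352]
Step 8: x=[4.0025 7.0678 11.4529] v=[-0.2490 1.6110 -0.6719]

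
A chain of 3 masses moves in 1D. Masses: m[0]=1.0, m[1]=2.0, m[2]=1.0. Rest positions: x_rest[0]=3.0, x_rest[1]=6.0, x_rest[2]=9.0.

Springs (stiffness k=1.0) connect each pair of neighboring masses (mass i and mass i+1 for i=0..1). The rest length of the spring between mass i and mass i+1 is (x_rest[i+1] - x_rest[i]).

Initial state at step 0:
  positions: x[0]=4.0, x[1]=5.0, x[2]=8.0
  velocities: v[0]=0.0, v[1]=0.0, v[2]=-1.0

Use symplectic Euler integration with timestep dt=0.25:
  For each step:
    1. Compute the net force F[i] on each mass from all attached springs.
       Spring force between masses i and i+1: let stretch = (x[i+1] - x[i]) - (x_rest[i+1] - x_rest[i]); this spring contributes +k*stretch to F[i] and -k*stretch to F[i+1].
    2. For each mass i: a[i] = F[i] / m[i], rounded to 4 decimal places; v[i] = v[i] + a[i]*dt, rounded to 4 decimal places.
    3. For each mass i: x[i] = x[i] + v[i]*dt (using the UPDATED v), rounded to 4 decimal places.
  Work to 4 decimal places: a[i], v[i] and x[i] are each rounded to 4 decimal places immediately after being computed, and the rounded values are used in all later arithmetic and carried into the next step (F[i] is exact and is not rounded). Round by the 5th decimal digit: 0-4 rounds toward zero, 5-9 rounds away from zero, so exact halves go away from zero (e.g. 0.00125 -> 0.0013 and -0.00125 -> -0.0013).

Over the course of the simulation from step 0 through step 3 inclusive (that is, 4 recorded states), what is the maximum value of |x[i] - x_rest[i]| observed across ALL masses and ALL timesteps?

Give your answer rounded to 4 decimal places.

Step 0: x=[4.0000 5.0000 8.0000] v=[0.0000 0.0000 -1.0000]
Step 1: x=[3.8750 5.0625 7.7500] v=[-0.5000 0.2500 -1.0000]
Step 2: x=[3.6367 5.1719 7.5195] v=[-0.9531 0.4375 -0.9219]
Step 3: x=[3.3069 5.3067 7.3298] v=[-1.3193 0.5391 -0.7588]
Max displacement = 1.6702

Answer: 1.6702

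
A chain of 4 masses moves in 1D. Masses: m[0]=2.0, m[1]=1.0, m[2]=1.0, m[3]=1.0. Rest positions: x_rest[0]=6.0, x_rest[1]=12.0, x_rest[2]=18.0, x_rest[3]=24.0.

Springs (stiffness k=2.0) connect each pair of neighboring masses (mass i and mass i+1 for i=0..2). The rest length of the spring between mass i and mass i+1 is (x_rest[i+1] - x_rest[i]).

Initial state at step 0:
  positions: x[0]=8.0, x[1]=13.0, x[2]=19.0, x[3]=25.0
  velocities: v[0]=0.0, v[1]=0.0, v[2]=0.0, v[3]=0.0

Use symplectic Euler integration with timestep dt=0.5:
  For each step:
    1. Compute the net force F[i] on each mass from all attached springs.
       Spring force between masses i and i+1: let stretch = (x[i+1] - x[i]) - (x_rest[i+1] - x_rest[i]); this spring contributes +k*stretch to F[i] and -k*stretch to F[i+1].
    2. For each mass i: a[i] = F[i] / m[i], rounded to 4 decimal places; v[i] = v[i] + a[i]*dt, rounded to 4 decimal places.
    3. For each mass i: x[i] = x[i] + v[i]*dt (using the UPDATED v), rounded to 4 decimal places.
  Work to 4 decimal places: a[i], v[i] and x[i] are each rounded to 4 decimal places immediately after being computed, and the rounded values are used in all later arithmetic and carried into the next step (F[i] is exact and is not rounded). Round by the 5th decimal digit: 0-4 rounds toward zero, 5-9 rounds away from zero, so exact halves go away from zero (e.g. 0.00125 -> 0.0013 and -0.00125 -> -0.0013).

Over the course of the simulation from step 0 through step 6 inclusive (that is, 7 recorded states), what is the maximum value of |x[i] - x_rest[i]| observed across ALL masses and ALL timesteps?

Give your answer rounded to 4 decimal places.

Step 0: x=[8.0000 13.0000 19.0000 25.0000] v=[0.0000 0.0000 0.0000 0.0000]
Step 1: x=[7.7500 13.5000 19.0000 25.0000] v=[-0.5000 1.0000 0.0000 0.0000]
Step 2: x=[7.4375 13.8750 19.2500 25.0000] v=[-0.6250 0.7500 0.5000 0.0000]
Step 3: x=[7.2344 13.7188 19.6875 25.1250] v=[-0.4063 -0.3125 0.8750 0.2500]
Step 4: x=[7.1524 13.3047 19.8594 25.5313] v=[-0.1641 -0.8282 0.3438 0.8125]
Step 5: x=[7.1084 13.0918 19.5899 26.1016] v=[-0.0880 -0.4258 -0.5390 1.1406]
Step 6: x=[7.0603 13.1363 19.3272 26.4161] v=[-0.0963 0.0889 -0.5254 0.6289]
Max displacement = 2.4161

Answer: 2.4161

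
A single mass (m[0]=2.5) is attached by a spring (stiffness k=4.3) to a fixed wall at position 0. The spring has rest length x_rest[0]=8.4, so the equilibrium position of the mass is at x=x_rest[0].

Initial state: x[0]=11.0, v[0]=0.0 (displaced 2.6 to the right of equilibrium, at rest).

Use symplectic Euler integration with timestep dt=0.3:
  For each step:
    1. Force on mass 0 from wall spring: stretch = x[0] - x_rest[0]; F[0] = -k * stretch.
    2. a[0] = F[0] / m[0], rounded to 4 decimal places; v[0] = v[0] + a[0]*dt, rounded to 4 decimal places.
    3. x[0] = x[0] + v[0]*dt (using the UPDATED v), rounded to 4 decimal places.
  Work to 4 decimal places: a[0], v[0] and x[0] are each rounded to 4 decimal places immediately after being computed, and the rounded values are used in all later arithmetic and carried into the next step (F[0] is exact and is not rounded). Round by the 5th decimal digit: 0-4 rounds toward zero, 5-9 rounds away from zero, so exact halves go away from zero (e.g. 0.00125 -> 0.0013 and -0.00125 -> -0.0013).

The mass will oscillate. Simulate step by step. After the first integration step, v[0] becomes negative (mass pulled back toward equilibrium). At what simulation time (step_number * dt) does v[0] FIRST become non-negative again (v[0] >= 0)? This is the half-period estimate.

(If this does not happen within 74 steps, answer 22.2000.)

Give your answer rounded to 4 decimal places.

Step 0: x=[11.0000] v=[0.0000]
Step 1: x=[10.5975] v=[-1.3416]
Step 2: x=[9.8549] v=[-2.4755]
Step 3: x=[8.8870] v=[-3.2262]
Step 4: x=[7.8438] v=[-3.4775]
Step 5: x=[6.8867] v=[-3.1905]
Step 6: x=[6.1638] v=[-2.4096]
Step 7: x=[5.7871] v=[-1.2557]
Step 8: x=[5.8149] v=[0.0926]
First v>=0 after going negative at step 8, time=2.4000

Answer: 2.4000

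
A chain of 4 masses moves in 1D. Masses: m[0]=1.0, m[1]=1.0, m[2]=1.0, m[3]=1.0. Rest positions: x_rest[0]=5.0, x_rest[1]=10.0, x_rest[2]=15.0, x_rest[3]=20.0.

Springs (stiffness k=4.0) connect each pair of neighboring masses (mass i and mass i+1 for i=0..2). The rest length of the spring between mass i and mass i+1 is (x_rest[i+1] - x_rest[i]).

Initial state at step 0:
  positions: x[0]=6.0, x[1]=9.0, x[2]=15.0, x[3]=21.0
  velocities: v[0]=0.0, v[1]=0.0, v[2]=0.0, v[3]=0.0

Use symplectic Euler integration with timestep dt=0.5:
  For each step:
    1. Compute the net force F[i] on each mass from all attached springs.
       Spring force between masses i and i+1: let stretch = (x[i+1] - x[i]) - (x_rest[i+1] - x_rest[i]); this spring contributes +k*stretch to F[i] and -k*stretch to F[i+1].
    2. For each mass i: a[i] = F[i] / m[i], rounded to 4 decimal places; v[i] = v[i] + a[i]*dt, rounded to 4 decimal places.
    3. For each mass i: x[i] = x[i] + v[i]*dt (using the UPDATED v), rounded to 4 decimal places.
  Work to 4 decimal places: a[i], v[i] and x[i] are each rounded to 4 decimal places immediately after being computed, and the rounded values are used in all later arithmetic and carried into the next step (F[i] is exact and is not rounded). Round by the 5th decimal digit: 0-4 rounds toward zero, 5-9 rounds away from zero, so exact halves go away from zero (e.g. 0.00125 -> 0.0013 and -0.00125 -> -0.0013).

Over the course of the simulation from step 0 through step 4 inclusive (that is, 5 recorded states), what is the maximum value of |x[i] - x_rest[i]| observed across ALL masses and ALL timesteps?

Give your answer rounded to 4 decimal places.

Answer: 2.0000

Derivation:
Step 0: x=[6.0000 9.0000 15.0000 21.0000] v=[0.0000 0.0000 0.0000 0.0000]
Step 1: x=[4.0000 12.0000 15.0000 20.0000] v=[-4.0000 6.0000 0.0000 -2.0000]
Step 2: x=[5.0000 10.0000 17.0000 19.0000] v=[2.0000 -4.0000 4.0000 -2.0000]
Step 3: x=[6.0000 10.0000 14.0000 21.0000] v=[2.0000 0.0000 -6.0000 4.0000]
Step 4: x=[6.0000 10.0000 14.0000 21.0000] v=[0.0000 0.0000 0.0000 0.0000]
Max displacement = 2.0000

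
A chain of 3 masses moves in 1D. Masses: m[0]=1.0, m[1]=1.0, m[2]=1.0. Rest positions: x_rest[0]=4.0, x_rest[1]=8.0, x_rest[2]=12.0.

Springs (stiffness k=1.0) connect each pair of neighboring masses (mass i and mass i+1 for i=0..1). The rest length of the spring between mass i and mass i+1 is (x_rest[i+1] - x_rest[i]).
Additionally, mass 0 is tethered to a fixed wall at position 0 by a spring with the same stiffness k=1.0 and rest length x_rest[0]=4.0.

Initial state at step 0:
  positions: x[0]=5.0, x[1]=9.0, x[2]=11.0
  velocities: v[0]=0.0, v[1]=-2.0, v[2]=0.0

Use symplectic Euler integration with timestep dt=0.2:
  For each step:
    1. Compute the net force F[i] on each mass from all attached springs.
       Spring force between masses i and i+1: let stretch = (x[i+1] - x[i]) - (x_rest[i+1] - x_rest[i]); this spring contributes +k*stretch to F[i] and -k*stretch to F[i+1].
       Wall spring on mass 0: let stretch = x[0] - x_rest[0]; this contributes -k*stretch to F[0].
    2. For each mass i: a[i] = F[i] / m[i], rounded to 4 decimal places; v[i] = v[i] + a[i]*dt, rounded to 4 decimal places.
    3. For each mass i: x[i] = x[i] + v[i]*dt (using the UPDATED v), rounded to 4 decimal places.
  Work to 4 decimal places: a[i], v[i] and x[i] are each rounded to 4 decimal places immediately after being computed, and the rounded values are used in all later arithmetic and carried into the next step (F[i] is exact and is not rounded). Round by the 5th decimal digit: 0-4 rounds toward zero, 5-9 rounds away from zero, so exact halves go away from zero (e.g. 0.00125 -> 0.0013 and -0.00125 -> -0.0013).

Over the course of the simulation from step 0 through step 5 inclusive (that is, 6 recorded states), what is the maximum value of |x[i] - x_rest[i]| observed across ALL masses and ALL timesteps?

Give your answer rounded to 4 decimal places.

Step 0: x=[5.0000 9.0000 11.0000] v=[0.0000 -2.0000 0.0000]
Step 1: x=[4.9600 8.5200 11.0800] v=[-0.2000 -2.4000 0.4000]
Step 2: x=[4.8640 8.0000 11.2176] v=[-0.4800 -2.6000 0.6880]
Step 3: x=[4.6989 7.4833 11.3865] v=[-0.8256 -2.5837 0.8445]
Step 4: x=[4.4572 7.0113 11.5593] v=[-1.2085 -2.3599 0.8639]
Step 5: x=[4.1394 6.6191 11.7102] v=[-1.5891 -1.9611 0.7543]
Max displacement = 1.3809

Answer: 1.3809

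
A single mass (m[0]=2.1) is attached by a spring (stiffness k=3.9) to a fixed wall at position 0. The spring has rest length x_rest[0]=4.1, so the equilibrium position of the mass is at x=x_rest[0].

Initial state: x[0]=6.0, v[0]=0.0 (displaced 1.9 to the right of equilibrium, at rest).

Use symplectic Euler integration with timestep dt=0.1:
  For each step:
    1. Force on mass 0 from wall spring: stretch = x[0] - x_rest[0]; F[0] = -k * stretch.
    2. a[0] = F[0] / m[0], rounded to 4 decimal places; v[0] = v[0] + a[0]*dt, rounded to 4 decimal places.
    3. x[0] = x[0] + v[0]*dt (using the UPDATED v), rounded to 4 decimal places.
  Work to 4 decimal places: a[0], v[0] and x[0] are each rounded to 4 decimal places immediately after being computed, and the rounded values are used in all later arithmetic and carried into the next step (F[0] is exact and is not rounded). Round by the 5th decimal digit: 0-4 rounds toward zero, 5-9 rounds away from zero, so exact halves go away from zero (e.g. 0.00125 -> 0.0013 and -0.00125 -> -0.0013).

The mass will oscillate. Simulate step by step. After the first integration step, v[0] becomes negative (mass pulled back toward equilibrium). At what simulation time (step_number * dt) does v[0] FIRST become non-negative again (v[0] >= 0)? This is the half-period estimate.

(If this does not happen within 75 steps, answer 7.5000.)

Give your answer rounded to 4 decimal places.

Step 0: x=[6.0000] v=[0.0000]
Step 1: x=[5.9647] v=[-0.3529]
Step 2: x=[5.8948] v=[-0.6992]
Step 3: x=[5.7916] v=[-1.0325]
Step 4: x=[5.6569] v=[-1.3467]
Step 5: x=[5.4933] v=[-1.6358]
Step 6: x=[5.3038] v=[-1.8946]
Step 7: x=[5.0920] v=[-2.1182]
Step 8: x=[4.8618] v=[-2.3024]
Step 9: x=[4.6174] v=[-2.4439]
Step 10: x=[4.3634] v=[-2.5400]
Step 11: x=[4.1045] v=[-2.5889]
Step 12: x=[3.8455] v=[-2.5897]
Step 13: x=[3.5913] v=[-2.5424]
Step 14: x=[3.3465] v=[-2.4479]
Step 15: x=[3.1157] v=[-2.3080]
Step 16: x=[2.9032] v=[-2.1252]
Step 17: x=[2.7129] v=[-1.9029]
Step 18: x=[2.5484] v=[-1.6453]
Step 19: x=[2.4127] v=[-1.3572]
Step 20: x=[2.3083] v=[-1.0438]
Step 21: x=[2.2372] v=[-0.7111]
Step 22: x=[2.2007] v=[-0.3652]
Step 23: x=[2.1995] v=[-0.0125]
Step 24: x=[2.2336] v=[0.3405]
First v>=0 after going negative at step 24, time=2.4000

Answer: 2.4000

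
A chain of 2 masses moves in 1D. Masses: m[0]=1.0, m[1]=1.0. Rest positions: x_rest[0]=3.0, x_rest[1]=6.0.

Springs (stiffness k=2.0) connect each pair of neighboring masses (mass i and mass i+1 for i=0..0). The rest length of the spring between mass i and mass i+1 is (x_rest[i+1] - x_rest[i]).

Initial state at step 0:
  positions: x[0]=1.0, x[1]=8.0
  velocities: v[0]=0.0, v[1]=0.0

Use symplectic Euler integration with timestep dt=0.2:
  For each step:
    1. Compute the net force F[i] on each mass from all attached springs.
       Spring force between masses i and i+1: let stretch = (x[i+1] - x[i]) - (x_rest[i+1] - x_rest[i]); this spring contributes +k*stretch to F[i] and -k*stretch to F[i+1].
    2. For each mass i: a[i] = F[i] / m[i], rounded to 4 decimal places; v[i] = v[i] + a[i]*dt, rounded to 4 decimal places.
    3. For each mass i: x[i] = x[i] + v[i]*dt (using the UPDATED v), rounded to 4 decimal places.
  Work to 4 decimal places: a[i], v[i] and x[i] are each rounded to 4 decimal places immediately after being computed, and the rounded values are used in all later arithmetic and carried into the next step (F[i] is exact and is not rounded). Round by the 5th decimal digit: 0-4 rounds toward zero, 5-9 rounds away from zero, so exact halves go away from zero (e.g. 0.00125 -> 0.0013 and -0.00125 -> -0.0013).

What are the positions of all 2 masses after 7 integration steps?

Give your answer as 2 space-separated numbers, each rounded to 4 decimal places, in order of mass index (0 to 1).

Step 0: x=[1.0000 8.0000] v=[0.0000 0.0000]
Step 1: x=[1.3200 7.6800] v=[1.6000 -1.6000]
Step 2: x=[1.9088 7.0912] v=[2.9440 -2.9440]
Step 3: x=[2.6722 6.3278] v=[3.8170 -3.8170]
Step 4: x=[3.4880 5.5120] v=[4.0792 -4.0792]
Step 5: x=[4.2258 4.7742] v=[3.6888 -3.6888]
Step 6: x=[4.7674 4.2326] v=[2.7082 -2.7082]
Step 7: x=[5.0263 3.9737] v=[1.2943 -1.2943]

Answer: 5.0263 3.9737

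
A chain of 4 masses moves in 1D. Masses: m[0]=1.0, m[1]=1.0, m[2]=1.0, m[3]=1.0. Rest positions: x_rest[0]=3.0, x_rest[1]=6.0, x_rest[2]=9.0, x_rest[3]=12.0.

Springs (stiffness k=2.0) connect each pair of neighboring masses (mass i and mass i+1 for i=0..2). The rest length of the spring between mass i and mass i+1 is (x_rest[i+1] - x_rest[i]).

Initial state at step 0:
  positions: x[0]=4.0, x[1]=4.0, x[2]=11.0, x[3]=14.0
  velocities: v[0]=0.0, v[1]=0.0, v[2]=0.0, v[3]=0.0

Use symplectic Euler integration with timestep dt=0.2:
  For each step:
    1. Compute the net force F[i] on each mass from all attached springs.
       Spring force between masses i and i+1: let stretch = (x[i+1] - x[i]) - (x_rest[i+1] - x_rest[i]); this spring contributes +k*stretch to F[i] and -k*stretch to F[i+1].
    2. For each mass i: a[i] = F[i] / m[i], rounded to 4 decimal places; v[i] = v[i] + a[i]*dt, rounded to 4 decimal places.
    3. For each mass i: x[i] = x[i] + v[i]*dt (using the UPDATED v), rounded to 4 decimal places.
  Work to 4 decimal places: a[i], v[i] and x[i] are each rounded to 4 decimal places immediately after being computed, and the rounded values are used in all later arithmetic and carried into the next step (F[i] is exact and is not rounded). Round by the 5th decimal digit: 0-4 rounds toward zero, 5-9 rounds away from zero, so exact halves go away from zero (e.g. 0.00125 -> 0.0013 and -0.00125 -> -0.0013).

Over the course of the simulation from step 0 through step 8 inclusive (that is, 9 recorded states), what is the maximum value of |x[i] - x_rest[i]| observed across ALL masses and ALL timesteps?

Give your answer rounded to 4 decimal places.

Answer: 2.8538

Derivation:
Step 0: x=[4.0000 4.0000 11.0000 14.0000] v=[0.0000 0.0000 0.0000 0.0000]
Step 1: x=[3.7600 4.5600 10.6800 14.0000] v=[-1.2000 2.8000 -1.6000 0.0000]
Step 2: x=[3.3440 5.5456 10.1360 13.9744] v=[-2.0800 4.9280 -2.7200 -0.1280]
Step 3: x=[2.8641 6.7223 9.5318 13.8817] v=[-2.3994 5.8835 -3.0208 -0.4634]
Step 4: x=[2.4529 7.8151 9.0509 13.6810] v=[-2.0561 5.4640 -2.4046 -1.0034]
Step 5: x=[2.2307 8.5778 8.8415 13.3499] v=[-1.1112 3.8134 -1.0469 -1.6554]
Step 6: x=[2.2762 8.8538 8.9717 12.8981] v=[0.2276 1.3800 0.6510 -2.2588]
Step 7: x=[2.6079 8.6130 9.4066 12.3722] v=[1.6586 -1.2039 2.1744 -2.6294]
Step 8: x=[3.1800 7.9553 10.0152 11.8491] v=[2.8606 -3.2885 3.0432 -2.6156]
Max displacement = 2.8538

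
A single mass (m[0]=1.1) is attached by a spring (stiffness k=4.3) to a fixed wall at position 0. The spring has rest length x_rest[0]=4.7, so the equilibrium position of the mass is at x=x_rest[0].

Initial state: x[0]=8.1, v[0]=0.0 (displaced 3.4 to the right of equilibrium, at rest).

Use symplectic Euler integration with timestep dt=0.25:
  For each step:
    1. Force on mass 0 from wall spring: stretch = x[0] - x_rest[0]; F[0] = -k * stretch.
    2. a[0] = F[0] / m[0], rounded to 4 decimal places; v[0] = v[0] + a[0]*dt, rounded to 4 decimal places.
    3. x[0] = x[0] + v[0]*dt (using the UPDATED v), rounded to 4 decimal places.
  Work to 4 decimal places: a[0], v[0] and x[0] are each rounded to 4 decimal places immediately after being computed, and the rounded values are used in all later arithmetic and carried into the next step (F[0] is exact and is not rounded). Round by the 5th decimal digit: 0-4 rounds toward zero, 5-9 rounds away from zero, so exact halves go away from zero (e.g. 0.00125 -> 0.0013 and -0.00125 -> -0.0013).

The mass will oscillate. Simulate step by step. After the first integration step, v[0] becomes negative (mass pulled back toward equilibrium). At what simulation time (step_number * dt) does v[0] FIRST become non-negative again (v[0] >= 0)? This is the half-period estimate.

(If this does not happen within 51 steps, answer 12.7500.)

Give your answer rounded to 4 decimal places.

Answer: 1.7500

Derivation:
Step 0: x=[8.1000] v=[0.0000]
Step 1: x=[7.2693] v=[-3.3227]
Step 2: x=[5.8109] v=[-5.8336]
Step 3: x=[4.0811] v=[-6.9193]
Step 4: x=[2.5025] v=[-6.3145]
Step 5: x=[1.4608] v=[-4.1670]
Step 6: x=[1.2105] v=[-1.0014]
Step 7: x=[1.8127] v=[2.4088]
First v>=0 after going negative at step 7, time=1.7500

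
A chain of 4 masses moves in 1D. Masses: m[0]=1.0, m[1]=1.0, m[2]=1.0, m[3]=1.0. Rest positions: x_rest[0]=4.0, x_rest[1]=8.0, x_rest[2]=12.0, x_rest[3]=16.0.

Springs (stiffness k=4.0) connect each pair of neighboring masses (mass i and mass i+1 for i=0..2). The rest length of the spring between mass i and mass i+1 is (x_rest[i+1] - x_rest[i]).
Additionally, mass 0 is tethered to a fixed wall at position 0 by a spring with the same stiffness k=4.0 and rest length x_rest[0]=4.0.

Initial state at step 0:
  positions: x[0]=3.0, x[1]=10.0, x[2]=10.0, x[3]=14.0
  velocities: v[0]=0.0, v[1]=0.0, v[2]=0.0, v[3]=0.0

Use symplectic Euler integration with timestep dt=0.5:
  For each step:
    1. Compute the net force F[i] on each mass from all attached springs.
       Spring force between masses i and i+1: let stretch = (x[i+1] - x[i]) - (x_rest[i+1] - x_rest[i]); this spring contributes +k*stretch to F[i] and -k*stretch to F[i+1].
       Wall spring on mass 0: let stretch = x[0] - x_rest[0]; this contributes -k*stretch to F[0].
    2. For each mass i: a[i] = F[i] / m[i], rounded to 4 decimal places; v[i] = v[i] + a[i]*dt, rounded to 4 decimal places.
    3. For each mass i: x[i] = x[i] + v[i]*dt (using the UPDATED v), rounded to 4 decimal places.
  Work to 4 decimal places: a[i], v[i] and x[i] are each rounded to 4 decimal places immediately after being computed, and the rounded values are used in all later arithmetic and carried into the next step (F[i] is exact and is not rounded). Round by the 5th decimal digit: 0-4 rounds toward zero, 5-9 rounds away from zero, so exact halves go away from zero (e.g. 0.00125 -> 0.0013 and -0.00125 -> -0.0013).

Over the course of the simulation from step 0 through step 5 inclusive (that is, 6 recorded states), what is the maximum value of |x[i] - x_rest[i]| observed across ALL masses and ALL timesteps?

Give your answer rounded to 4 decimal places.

Answer: 5.0000

Derivation:
Step 0: x=[3.0000 10.0000 10.0000 14.0000] v=[0.0000 0.0000 0.0000 0.0000]
Step 1: x=[7.0000 3.0000 14.0000 14.0000] v=[8.0000 -14.0000 8.0000 0.0000]
Step 2: x=[0.0000 11.0000 7.0000 18.0000] v=[-14.0000 16.0000 -14.0000 8.0000]
Step 3: x=[4.0000 4.0000 15.0000 15.0000] v=[8.0000 -14.0000 16.0000 -6.0000]
Step 4: x=[4.0000 8.0000 12.0000 16.0000] v=[0.0000 8.0000 -6.0000 2.0000]
Step 5: x=[4.0000 12.0000 9.0000 17.0000] v=[0.0000 8.0000 -6.0000 2.0000]
Max displacement = 5.0000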